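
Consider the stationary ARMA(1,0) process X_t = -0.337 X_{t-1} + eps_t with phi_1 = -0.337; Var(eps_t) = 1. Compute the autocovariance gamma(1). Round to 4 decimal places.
\gamma(1) = -0.3802

Multiply the model equation by X_{t-k} and take expectations. With theta_0 = psi_0 = 1 and psi_j the MA(infinity) weights, this gives
  gamma(k) - sum_i phi_i gamma(k-i) = c_k,
  c_k = sigma^2 * sum_{j=k..q} theta_j psi_{j-k}   (c_k = 0 for k > q),
using gamma(-m) = gamma(m).
Pure AR (q = 0): c_0 = sigma^2 = 1, c_k = 0 for k >= 1.
Equations for k = 0 and k = 1 (AR order 1):
  gamma(0) = phi_1 gamma(1) + c_0
  gamma(1) = phi_1 gamma(0) + c_1
Substituting the second into the first: gamma(0) (1 - phi_1^2) = c_0 + phi_1 c_1, so
  gamma(0) = c_0 / (1 - phi_1^2) = 1 / (1 - (-0.337)^2) = 1 / 0.886431 = 1.128119.
  gamma(1) = phi_1 gamma(0) = (-0.337)(1.128119) = -0.380176.
Therefore gamma(1) = -0.3802 (to 4 decimal places).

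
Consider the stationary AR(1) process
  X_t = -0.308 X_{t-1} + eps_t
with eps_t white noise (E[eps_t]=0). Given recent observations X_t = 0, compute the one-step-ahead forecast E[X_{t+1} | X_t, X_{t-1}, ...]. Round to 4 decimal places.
E[X_{t+1} \mid \mathcal F_t] = 0.0000

For an AR(p) model X_t = c + sum_i phi_i X_{t-i} + eps_t, the
one-step-ahead conditional mean is
  E[X_{t+1} | X_t, ...] = c + sum_i phi_i X_{t+1-i}.
Substitute known values:
  E[X_{t+1} | ...] = (-0.308) * (0)
                   = 0.0000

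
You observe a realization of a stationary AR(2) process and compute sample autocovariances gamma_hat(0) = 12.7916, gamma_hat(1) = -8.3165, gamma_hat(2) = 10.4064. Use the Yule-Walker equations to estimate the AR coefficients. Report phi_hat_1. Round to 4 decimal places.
\hat\phi_{1} = -0.2100

The Yule-Walker equations for an AR(p) process read, in matrix form,
  Gamma_p phi = r_p,   with   (Gamma_p)_{ij} = gamma(|i - j|),
                       (r_p)_i = gamma(i),   i,j = 1..p.
Substitute the sample gammas (Toeplitz matrix and right-hand side of size 2):
  Gamma_p = [[12.7916, -8.3165], [-8.3165, 12.7916]]
  r_p     = [-8.3165, 10.4064]
Written out:
  12.7916 phi_1 - 8.3165 phi_2 = -8.3165
  -8.3165 phi_1 + 12.7916 phi_2 = 10.4064
Solve by Cramer's rule:
  det = gamma(0)^2 - gamma(1)^2 = (12.7916)^2 - (-8.3165)^2 = 163.62503056 - 69.16417225 = 94.46085831
  phi_hat_1 = [gamma(1) gamma(0) - gamma(1) gamma(2)] / det = [(-8.3165)(12.7916) - (-8.3165)(10.4064)] / 94.46085831 = -19.8365158 / 94.46085831 = -0.21
  phi_hat_2 = [gamma(0) gamma(2) - gamma(1)^2] / det = [(12.7916)(10.4064) - (-8.3165)^2] / 94.46085831 = 63.95033399 / 94.46085831 = 0.677
So phi_hat = [-0.2100, 0.6770].
Therefore phi_hat_1 = -0.2100.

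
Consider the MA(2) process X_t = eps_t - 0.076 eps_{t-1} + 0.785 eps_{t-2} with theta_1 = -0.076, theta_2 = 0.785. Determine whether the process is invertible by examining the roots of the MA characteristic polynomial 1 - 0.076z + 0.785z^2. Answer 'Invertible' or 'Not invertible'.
\text{Invertible}

The MA(q) characteristic polynomial is P(z) = 1 - 0.076z + 0.785z^2.
Invertibility requires all roots to lie outside the unit circle, i.e. |z| > 1 for every root.
Set 1 + (-0.076) z + (0.785) z^2 = 0, i.e. a z^2 + b z + c = 0 with a = 0.785, b = -0.076, c = 1.
Discriminant D = b^2 - 4ac = (-0.076)^2 - 4*(0.785)*1 = 0.005776 - (3.14) = -3.134224.
D < 0, so the roots are the complex-conjugate pair z = (-b +/- i sqrt(-D)) / (2a) = 0.0484 +/- 1.1276i.
For a conjugate pair |z|^2 = z * conj(z) = (product of roots) = c/a = 1/(0.785) = 1.273885, so |z| = sqrt(1.273885) = 1.1287 for both roots.
Moduli of all roots: 1.1287, 1.1287.
All moduli strictly greater than 1? Yes.
Verdict: Invertible.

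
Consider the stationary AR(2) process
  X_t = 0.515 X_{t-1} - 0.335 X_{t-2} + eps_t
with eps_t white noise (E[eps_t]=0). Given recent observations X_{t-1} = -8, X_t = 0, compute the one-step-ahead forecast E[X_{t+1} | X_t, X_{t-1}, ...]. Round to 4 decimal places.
E[X_{t+1} \mid \mathcal F_t] = 2.6800

For an AR(p) model X_t = c + sum_i phi_i X_{t-i} + eps_t, the
one-step-ahead conditional mean is
  E[X_{t+1} | X_t, ...] = c + sum_i phi_i X_{t+1-i}.
Substitute known values:
  E[X_{t+1} | ...] = (0.515) * (0) + (-0.335) * (-8)
                   = 2.6800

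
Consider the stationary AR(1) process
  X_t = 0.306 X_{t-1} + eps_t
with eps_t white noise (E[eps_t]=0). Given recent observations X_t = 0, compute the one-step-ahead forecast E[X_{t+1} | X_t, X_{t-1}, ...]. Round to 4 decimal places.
E[X_{t+1} \mid \mathcal F_t] = 0.0000

For an AR(p) model X_t = c + sum_i phi_i X_{t-i} + eps_t, the
one-step-ahead conditional mean is
  E[X_{t+1} | X_t, ...] = c + sum_i phi_i X_{t+1-i}.
Substitute known values:
  E[X_{t+1} | ...] = (0.306) * (0)
                   = 0.0000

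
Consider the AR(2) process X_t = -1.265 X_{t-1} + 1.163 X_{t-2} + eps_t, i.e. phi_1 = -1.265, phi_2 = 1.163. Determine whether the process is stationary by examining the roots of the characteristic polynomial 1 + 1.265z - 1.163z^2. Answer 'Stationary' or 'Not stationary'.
\text{Not stationary}

The AR(p) characteristic polynomial is P(z) = 1 + 1.265z - 1.163z^2.
Stationarity requires all roots to lie outside the unit circle, i.e. |z| > 1 for every root.
Set 1 + (1.265) z + (-1.163) z^2 = 0, i.e. a z^2 + b z + c = 0 with a = -1.163, b = 1.265, c = 1.
Discriminant D = b^2 - 4ac = (1.265)^2 - 4*(-1.163)*1 = 1.600225 - (-4.652) = 6.252225.
D >= 0, so the roots are real: z = (-b +/- sqrt(D)) / (2a) = (-1.265 +/- 2.500445) / (-2.326).
  z_1 = (-1.265 + 2.500445) / (-2.326) = -0.5311,   |z_1| = 0.5311.
  z_2 = (-1.265 - 2.500445) / (-2.326) = 1.6188,   |z_2| = 1.6188.
Moduli of all roots: 0.5311, 1.6188.
All moduli strictly greater than 1? No.
Verdict: Not stationary.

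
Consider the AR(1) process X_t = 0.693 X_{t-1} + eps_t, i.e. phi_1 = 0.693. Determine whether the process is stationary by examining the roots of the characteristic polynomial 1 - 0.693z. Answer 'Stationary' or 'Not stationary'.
\text{Stationary}

The AR(p) characteristic polynomial is P(z) = 1 - 0.693z.
Stationarity requires all roots to lie outside the unit circle, i.e. |z| > 1 for every root.
This is linear in z: 1 + (-0.693) z = 0  =>  z = -1/(-0.693) = 1.443001,  |z| = 1.443001.
Moduli of all roots: 1.4430.
All moduli strictly greater than 1? Yes.
Verdict: Stationary.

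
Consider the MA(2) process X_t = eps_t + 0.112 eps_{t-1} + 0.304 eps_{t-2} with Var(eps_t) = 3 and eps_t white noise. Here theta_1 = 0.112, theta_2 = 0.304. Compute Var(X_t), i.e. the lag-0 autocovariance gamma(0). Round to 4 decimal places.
\gamma(0) = 3.3149

For an MA(q) process X_t = eps_t + sum_i theta_i eps_{t-i} with
Var(eps_t) = sigma^2, the variance is
  gamma(0) = sigma^2 * (1 + sum_i theta_i^2).
  sum_i theta_i^2 = (0.112)^2 + (0.304)^2 = 0.012544 + 0.092416 = 0.10496.
  gamma(0) = 3 * (1 + 0.10496) = 3 * 1.10496 = 3.31488, which rounds to 3.3149.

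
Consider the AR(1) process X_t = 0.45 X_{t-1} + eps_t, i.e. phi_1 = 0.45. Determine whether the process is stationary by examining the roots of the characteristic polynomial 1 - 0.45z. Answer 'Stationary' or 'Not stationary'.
\text{Stationary}

The AR(p) characteristic polynomial is P(z) = 1 - 0.45z.
Stationarity requires all roots to lie outside the unit circle, i.e. |z| > 1 for every root.
This is linear in z: 1 + (-0.45) z = 0  =>  z = -1/(-0.45) = 2.222222,  |z| = 2.222222.
Moduli of all roots: 2.2222.
All moduli strictly greater than 1? Yes.
Verdict: Stationary.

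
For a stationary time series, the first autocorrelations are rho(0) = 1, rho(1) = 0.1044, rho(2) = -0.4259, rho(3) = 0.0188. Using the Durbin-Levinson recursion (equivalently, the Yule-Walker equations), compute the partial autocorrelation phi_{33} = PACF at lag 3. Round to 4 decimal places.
\phi_{33} = 0.1620

The PACF at lag k is phi_{kk}, the last component of the solution
to the Yule-Walker system G_k phi = r_k where
  (G_k)_{ij} = rho(|i - j|), (r_k)_i = rho(i), i,j = 1..k.
Equivalently, Durbin-Levinson gives phi_{kk} iteratively:
  phi_{11} = rho(1)
  phi_{kk} = [rho(k) - sum_{j=1..k-1} phi_{k-1,j} rho(k-j)]
            / [1 - sum_{j=1..k-1} phi_{k-1,j} rho(j)],
  phi_{k,j} = phi_{k-1,j} - phi_{kk} phi_{k-1,k-j},  j = 1..k-1.
Step k = 1:
  phi_11 = rho(1) = 0.1044.
Step k = 2:
  phi_22 = [rho(2) - phi_11 rho(1)] / [1 - phi_11 rho(1)] = [-0.4259 - (0.1044)(0.1044)] / [1 - (0.1044)(0.1044)]
         = -0.43679936 / 0.98910064 = -0.441613.
  Update: phi_21 = phi_11 - phi_22 phi_11 = 0.1044 - (-0.441613)(0.1044) = 0.150504.
Step k = 3:
  phi_33 = [rho(3) - phi_21 rho(2) - phi_22 rho(1)] / [1 - phi_21 rho(1) - phi_22 rho(2)]
    numerator   = 0.0188 - (0.150504)(-0.4259) - (-0.441613)(0.1044) = 0.12900417
    denominator = 1 - (0.150504)(0.1044) - (-0.441613)(-0.4259) = 0.79620451
  phi_33 = 0.12900417 / 0.79620451 = 0.162.
Therefore phi_{33} = 0.1620.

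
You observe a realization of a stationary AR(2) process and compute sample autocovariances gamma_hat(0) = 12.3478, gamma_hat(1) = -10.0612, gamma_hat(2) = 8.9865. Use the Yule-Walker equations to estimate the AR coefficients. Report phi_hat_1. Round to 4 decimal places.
\hat\phi_{1} = -0.6600

The Yule-Walker equations for an AR(p) process read, in matrix form,
  Gamma_p phi = r_p,   with   (Gamma_p)_{ij} = gamma(|i - j|),
                       (r_p)_i = gamma(i),   i,j = 1..p.
Substitute the sample gammas (Toeplitz matrix and right-hand side of size 2):
  Gamma_p = [[12.3478, -10.0612], [-10.0612, 12.3478]]
  r_p     = [-10.0612, 8.9865]
Written out:
  12.3478 phi_1 - 10.0612 phi_2 = -10.0612
  -10.0612 phi_1 + 12.3478 phi_2 = 8.9865
Solve by Cramer's rule:
  det = gamma(0)^2 - gamma(1)^2 = (12.3478)^2 - (-10.0612)^2 = 152.46816484 - 101.22774544 = 51.2404194
  phi_hat_1 = [gamma(1) gamma(0) - gamma(1) gamma(2)] / det = [(-10.0612)(12.3478) - (-10.0612)(8.9865)] / 51.2404194 = -33.81871156 / 51.2404194 = -0.66
  phi_hat_2 = [gamma(0) gamma(2) - gamma(1)^2] / det = [(12.3478)(8.9865) - (-10.0612)^2] / 51.2404194 = 9.73575926 / 51.2404194 = 0.19
So phi_hat = [-0.6600, 0.1900].
Therefore phi_hat_1 = -0.6600.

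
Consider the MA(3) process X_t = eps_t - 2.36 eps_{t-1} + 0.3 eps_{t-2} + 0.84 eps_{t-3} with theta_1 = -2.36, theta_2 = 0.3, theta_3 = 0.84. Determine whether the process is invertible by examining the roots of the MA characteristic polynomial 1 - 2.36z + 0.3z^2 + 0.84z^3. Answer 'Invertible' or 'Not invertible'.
\text{Not invertible}

The MA(q) characteristic polynomial is P(z) = 1 - 2.36z + 0.3z^2 + 0.84z^3.
Invertibility requires all roots to lie outside the unit circle, i.e. |z| > 1 for every root.
Degree 3: look for a simple real root z0 first, then factor out (1 - z/z0) and solve the remaining quadratic.
Testing z0 = 0.5: P(0.5) = 1 + (-2.36)(0.5) + (0.3)(0.5)^2 + (0.84)(0.5)^3
  = 1 + (-1.18) + (0.075) + (0.105) = 0.  So z_0 = 0.5 is a root, |z_0| = 0.5.
Divide out the factor (1 - 2 z) = (1 - z/z0) (since 1/z0 = 2):
  P(z) = (1 - 2 z)(1 + (-0.36) z + (-0.42) z^2)
  [check: z-coef -0.36 - (2) = -2.36; z^2-coef -0.42 - (2)(-0.36) = 0.3; z^3-coef -(2)(-0.42) = 0.84.]
Remaining roots from the quadratic factor 1 + (-0.36) z + (-0.42) z^2:
  Set 1 + (-0.36) z + (-0.42) z^2 = 0, i.e. a z^2 + b z + c = 0 with a = -0.42, b = -0.36, c = 1.
  Discriminant D = b^2 - 4ac = (-0.36)^2 - 4*(-0.42)*1 = 0.1296 - (-1.68) = 1.8096.
  D >= 0, so the roots are real: z = (-b +/- sqrt(D)) / (2a) = (0.36 +/- 1.345214) / (-0.84).
    z_1 = (0.36 + 1.345214) / (-0.84) = -2.03,   |z_1| = 2.03.
    z_2 = (0.36 - 1.345214) / (-0.84) = 1.1729,   |z_2| = 1.1729.
Moduli of all roots: 0.5000, 2.0300, 1.1729.
All moduli strictly greater than 1? No.
Verdict: Not invertible.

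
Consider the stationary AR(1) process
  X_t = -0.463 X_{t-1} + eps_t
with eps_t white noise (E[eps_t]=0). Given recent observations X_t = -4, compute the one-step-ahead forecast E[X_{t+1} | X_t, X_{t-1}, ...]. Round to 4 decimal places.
E[X_{t+1} \mid \mathcal F_t] = 1.8520

For an AR(p) model X_t = c + sum_i phi_i X_{t-i} + eps_t, the
one-step-ahead conditional mean is
  E[X_{t+1} | X_t, ...] = c + sum_i phi_i X_{t+1-i}.
Substitute known values:
  E[X_{t+1} | ...] = (-0.463) * (-4)
                   = 1.8520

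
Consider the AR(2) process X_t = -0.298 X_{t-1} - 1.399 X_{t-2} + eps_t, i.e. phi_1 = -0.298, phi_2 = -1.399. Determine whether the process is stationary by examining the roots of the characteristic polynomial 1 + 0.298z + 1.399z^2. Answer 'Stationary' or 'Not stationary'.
\text{Not stationary}

The AR(p) characteristic polynomial is P(z) = 1 + 0.298z + 1.399z^2.
Stationarity requires all roots to lie outside the unit circle, i.e. |z| > 1 for every root.
Set 1 + (0.298) z + (1.399) z^2 = 0, i.e. a z^2 + b z + c = 0 with a = 1.399, b = 0.298, c = 1.
Discriminant D = b^2 - 4ac = (0.298)^2 - 4*(1.399)*1 = 0.088804 - (5.596) = -5.507196.
D < 0, so the roots are the complex-conjugate pair z = (-b +/- i sqrt(-D)) / (2a) = -0.1065 +/- 0.8387i.
For a conjugate pair |z|^2 = z * conj(z) = (product of roots) = c/a = 1/(1.399) = 0.714796, so |z| = sqrt(0.714796) = 0.8455 for both roots.
Moduli of all roots: 0.8455, 0.8455.
All moduli strictly greater than 1? No.
Verdict: Not stationary.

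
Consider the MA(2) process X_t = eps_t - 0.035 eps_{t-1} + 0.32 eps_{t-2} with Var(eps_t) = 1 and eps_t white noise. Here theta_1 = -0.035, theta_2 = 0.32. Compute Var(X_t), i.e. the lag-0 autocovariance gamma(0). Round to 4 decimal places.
\gamma(0) = 1.1036

For an MA(q) process X_t = eps_t + sum_i theta_i eps_{t-i} with
Var(eps_t) = sigma^2, the variance is
  gamma(0) = sigma^2 * (1 + sum_i theta_i^2).
  sum_i theta_i^2 = (-0.035)^2 + (0.32)^2 = 0.001225 + 0.1024 = 0.103625.
  gamma(0) = 1 * (1 + 0.103625) = 1 * 1.103625 = 1.103625, which rounds to 1.1036.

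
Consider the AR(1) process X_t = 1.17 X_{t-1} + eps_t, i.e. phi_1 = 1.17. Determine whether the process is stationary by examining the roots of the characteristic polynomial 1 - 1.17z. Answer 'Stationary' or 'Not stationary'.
\text{Not stationary}

The AR(p) characteristic polynomial is P(z) = 1 - 1.17z.
Stationarity requires all roots to lie outside the unit circle, i.e. |z| > 1 for every root.
This is linear in z: 1 + (-1.17) z = 0  =>  z = -1/(-1.17) = 0.854701,  |z| = 0.854701.
Moduli of all roots: 0.8547.
All moduli strictly greater than 1? No.
Verdict: Not stationary.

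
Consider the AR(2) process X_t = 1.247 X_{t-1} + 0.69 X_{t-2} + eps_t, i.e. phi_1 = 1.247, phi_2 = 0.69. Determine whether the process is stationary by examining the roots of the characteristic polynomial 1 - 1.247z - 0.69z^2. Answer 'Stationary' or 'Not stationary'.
\text{Not stationary}

The AR(p) characteristic polynomial is P(z) = 1 - 1.247z - 0.69z^2.
Stationarity requires all roots to lie outside the unit circle, i.e. |z| > 1 for every root.
Set 1 + (-1.247) z + (-0.69) z^2 = 0, i.e. a z^2 + b z + c = 0 with a = -0.69, b = -1.247, c = 1.
Discriminant D = b^2 - 4ac = (-1.247)^2 - 4*(-0.69)*1 = 1.555009 - (-2.76) = 4.315009.
D >= 0, so the roots are real: z = (-b +/- sqrt(D)) / (2a) = (1.247 +/- 2.07726) / (-1.38).
  z_1 = (1.247 + 2.07726) / (-1.38) = -2.4089,   |z_1| = 2.4089.
  z_2 = (1.247 - 2.07726) / (-1.38) = 0.6016,   |z_2| = 0.6016.
Moduli of all roots: 2.4089, 0.6016.
All moduli strictly greater than 1? No.
Verdict: Not stationary.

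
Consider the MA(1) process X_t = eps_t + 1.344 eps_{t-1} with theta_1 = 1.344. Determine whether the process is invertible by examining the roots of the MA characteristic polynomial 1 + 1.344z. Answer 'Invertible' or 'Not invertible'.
\text{Not invertible}

The MA(q) characteristic polynomial is P(z) = 1 + 1.344z.
Invertibility requires all roots to lie outside the unit circle, i.e. |z| > 1 for every root.
This is linear in z: 1 + (1.344) z = 0  =>  z = -1/(1.344) = -0.744048,  |z| = 0.744048.
Moduli of all roots: 0.7440.
All moduli strictly greater than 1? No.
Verdict: Not invertible.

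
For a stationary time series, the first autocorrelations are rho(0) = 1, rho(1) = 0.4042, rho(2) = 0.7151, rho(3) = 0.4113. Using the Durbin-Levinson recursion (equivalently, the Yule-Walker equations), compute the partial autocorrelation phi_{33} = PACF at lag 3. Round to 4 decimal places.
\phi_{33} = 0.0980

The PACF at lag k is phi_{kk}, the last component of the solution
to the Yule-Walker system G_k phi = r_k where
  (G_k)_{ij} = rho(|i - j|), (r_k)_i = rho(i), i,j = 1..k.
Equivalently, Durbin-Levinson gives phi_{kk} iteratively:
  phi_{11} = rho(1)
  phi_{kk} = [rho(k) - sum_{j=1..k-1} phi_{k-1,j} rho(k-j)]
            / [1 - sum_{j=1..k-1} phi_{k-1,j} rho(j)],
  phi_{k,j} = phi_{k-1,j} - phi_{kk} phi_{k-1,k-j},  j = 1..k-1.
Step k = 1:
  phi_11 = rho(1) = 0.4042.
Step k = 2:
  phi_22 = [rho(2) - phi_11 rho(1)] / [1 - phi_11 rho(1)] = [0.7151 - (0.4042)(0.4042)] / [1 - (0.4042)(0.4042)]
         = 0.55172236 / 0.83662236 = 0.659464.
  Update: phi_21 = phi_11 - phi_22 phi_11 = 0.4042 - (0.659464)(0.4042) = 0.137645.
Step k = 3:
  phi_33 = [rho(3) - phi_21 rho(2) - phi_22 rho(1)] / [1 - phi_21 rho(1) - phi_22 rho(2)]
    numerator   = 0.4113 - (0.137645)(0.7151) - (0.659464)(0.4042) = 0.04631496
    denominator = 1 - (0.137645)(0.4042) - (0.659464)(0.7151) = 0.4727813
  phi_33 = 0.04631496 / 0.4727813 = 0.098.
Therefore phi_{33} = 0.0980.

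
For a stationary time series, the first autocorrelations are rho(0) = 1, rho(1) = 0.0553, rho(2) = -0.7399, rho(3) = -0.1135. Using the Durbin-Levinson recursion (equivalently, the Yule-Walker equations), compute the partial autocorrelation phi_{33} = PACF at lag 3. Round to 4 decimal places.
\phi_{33} = -0.0020

The PACF at lag k is phi_{kk}, the last component of the solution
to the Yule-Walker system G_k phi = r_k where
  (G_k)_{ij} = rho(|i - j|), (r_k)_i = rho(i), i,j = 1..k.
Equivalently, Durbin-Levinson gives phi_{kk} iteratively:
  phi_{11} = rho(1)
  phi_{kk} = [rho(k) - sum_{j=1..k-1} phi_{k-1,j} rho(k-j)]
            / [1 - sum_{j=1..k-1} phi_{k-1,j} rho(j)],
  phi_{k,j} = phi_{k-1,j} - phi_{kk} phi_{k-1,k-j},  j = 1..k-1.
Step k = 1:
  phi_11 = rho(1) = 0.0553.
Step k = 2:
  phi_22 = [rho(2) - phi_11 rho(1)] / [1 - phi_11 rho(1)] = [-0.7399 - (0.0553)(0.0553)] / [1 - (0.0553)(0.0553)]
         = -0.74295809 / 0.99694191 = -0.745237.
  Update: phi_21 = phi_11 - phi_22 phi_11 = 0.0553 - (-0.745237)(0.0553) = 0.096512.
Step k = 3:
  phi_33 = [rho(3) - phi_21 rho(2) - phi_22 rho(1)] / [1 - phi_21 rho(1) - phi_22 rho(2)]
    numerator   = -0.1135 - (0.096512)(-0.7399) - (-0.745237)(0.0553) = -0.00087945
    denominator = 1 - (0.096512)(0.0553) - (-0.745237)(-0.7399) = 0.44326198
  phi_33 = -0.00087945 / 0.44326198 = -0.002.
Therefore phi_{33} = -0.0020.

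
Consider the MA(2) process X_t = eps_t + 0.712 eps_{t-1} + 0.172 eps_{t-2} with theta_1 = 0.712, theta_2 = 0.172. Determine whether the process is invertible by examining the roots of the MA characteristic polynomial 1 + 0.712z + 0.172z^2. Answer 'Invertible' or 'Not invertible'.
\text{Invertible}

The MA(q) characteristic polynomial is P(z) = 1 + 0.712z + 0.172z^2.
Invertibility requires all roots to lie outside the unit circle, i.e. |z| > 1 for every root.
Set 1 + (0.712) z + (0.172) z^2 = 0, i.e. a z^2 + b z + c = 0 with a = 0.172, b = 0.712, c = 1.
Discriminant D = b^2 - 4ac = (0.712)^2 - 4*(0.172)*1 = 0.506944 - (0.688) = -0.181056.
D < 0, so the roots are the complex-conjugate pair z = (-b +/- i sqrt(-D)) / (2a) = -2.0698 +/- 1.2369i.
For a conjugate pair |z|^2 = z * conj(z) = (product of roots) = c/a = 1/(0.172) = 5.813953, so |z| = sqrt(5.813953) = 2.4112 for both roots.
Moduli of all roots: 2.4112, 2.4112.
All moduli strictly greater than 1? Yes.
Verdict: Invertible.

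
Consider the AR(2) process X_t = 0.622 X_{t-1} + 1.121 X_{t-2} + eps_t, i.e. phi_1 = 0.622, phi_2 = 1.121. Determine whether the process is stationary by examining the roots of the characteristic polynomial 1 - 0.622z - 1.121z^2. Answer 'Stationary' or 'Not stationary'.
\text{Not stationary}

The AR(p) characteristic polynomial is P(z) = 1 - 0.622z - 1.121z^2.
Stationarity requires all roots to lie outside the unit circle, i.e. |z| > 1 for every root.
Set 1 + (-0.622) z + (-1.121) z^2 = 0, i.e. a z^2 + b z + c = 0 with a = -1.121, b = -0.622, c = 1.
Discriminant D = b^2 - 4ac = (-0.622)^2 - 4*(-1.121)*1 = 0.386884 - (-4.484) = 4.870884.
D >= 0, so the roots are real: z = (-b +/- sqrt(D)) / (2a) = (0.622 +/- 2.207008) / (-2.242).
  z_1 = (0.622 + 2.207008) / (-2.242) = -1.2618,   |z_1| = 1.2618.
  z_2 = (0.622 - 2.207008) / (-2.242) = 0.707,   |z_2| = 0.707.
Moduli of all roots: 1.2618, 0.7070.
All moduli strictly greater than 1? No.
Verdict: Not stationary.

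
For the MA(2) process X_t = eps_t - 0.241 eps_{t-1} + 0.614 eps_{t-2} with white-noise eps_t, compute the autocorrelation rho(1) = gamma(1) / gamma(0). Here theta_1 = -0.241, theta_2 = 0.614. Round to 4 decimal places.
\rho(1) = -0.2710

For an MA(q) process with theta_0 = 1, the autocovariance is
  gamma(k) = sigma^2 * sum_{i=0..q-k} theta_i * theta_{i+k},
and rho(k) = gamma(k) / gamma(0). Sigma^2 cancels.
  numerator   = (1)*(-0.241) + (-0.241)*(0.614) = -0.388974.
  denominator = (1)^2 + (-0.241)^2 + (0.614)^2 = 1.435077.
  rho(1) = -0.388974 / 1.435077 = -0.2710.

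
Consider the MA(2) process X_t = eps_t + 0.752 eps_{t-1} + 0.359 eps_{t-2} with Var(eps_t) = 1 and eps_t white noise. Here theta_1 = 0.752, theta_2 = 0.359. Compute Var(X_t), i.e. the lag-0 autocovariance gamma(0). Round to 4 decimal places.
\gamma(0) = 1.6944

For an MA(q) process X_t = eps_t + sum_i theta_i eps_{t-i} with
Var(eps_t) = sigma^2, the variance is
  gamma(0) = sigma^2 * (1 + sum_i theta_i^2).
  sum_i theta_i^2 = (0.752)^2 + (0.359)^2 = 0.565504 + 0.128881 = 0.694385.
  gamma(0) = 1 * (1 + 0.694385) = 1 * 1.694385 = 1.694385, which rounds to 1.6944.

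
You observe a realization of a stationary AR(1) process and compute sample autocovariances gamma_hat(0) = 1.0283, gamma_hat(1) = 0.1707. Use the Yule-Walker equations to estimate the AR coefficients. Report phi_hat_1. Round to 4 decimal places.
\hat\phi_{1} = 0.1660

The Yule-Walker equations for an AR(p) process read, in matrix form,
  Gamma_p phi = r_p,   with   (Gamma_p)_{ij} = gamma(|i - j|),
                       (r_p)_i = gamma(i),   i,j = 1..p.
Substitute the sample gammas (Toeplitz matrix and right-hand side of size 1):
  Gamma_p = [[1.0283]]
  r_p     = [0.1707]
With p = 1 this is the single equation gamma(0) phi_1 = gamma(1):
  phi_hat_1 = gamma(1) / gamma(0) = 0.1707 / 1.0283 = 0.1660.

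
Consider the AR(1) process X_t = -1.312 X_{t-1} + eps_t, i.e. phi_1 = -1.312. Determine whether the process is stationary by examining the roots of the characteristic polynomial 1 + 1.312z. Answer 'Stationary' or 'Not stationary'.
\text{Not stationary}

The AR(p) characteristic polynomial is P(z) = 1 + 1.312z.
Stationarity requires all roots to lie outside the unit circle, i.e. |z| > 1 for every root.
This is linear in z: 1 + (1.312) z = 0  =>  z = -1/(1.312) = -0.762195,  |z| = 0.762195.
Moduli of all roots: 0.7622.
All moduli strictly greater than 1? No.
Verdict: Not stationary.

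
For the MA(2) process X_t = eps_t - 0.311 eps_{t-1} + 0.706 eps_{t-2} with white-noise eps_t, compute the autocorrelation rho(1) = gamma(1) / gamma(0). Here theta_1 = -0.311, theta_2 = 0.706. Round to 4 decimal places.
\rho(1) = -0.3326

For an MA(q) process with theta_0 = 1, the autocovariance is
  gamma(k) = sigma^2 * sum_{i=0..q-k} theta_i * theta_{i+k},
and rho(k) = gamma(k) / gamma(0). Sigma^2 cancels.
  numerator   = (1)*(-0.311) + (-0.311)*(0.706) = -0.530566.
  denominator = (1)^2 + (-0.311)^2 + (0.706)^2 = 1.595157.
  rho(1) = -0.530566 / 1.595157 = -0.3326.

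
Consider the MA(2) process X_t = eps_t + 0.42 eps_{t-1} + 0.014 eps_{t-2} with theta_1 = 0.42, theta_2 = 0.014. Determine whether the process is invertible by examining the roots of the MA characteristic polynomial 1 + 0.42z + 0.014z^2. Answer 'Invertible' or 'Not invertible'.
\text{Invertible}

The MA(q) characteristic polynomial is P(z) = 1 + 0.42z + 0.014z^2.
Invertibility requires all roots to lie outside the unit circle, i.e. |z| > 1 for every root.
Set 1 + (0.42) z + (0.014) z^2 = 0, i.e. a z^2 + b z + c = 0 with a = 0.014, b = 0.42, c = 1.
Discriminant D = b^2 - 4ac = (0.42)^2 - 4*(0.014)*1 = 0.1764 - (0.056) = 0.1204.
D >= 0, so the roots are real: z = (-b +/- sqrt(D)) / (2a) = (-0.42 +/- 0.346987) / (0.028).
  z_1 = (-0.42 + 0.346987) / (0.028) = -2.6076,   |z_1| = 2.6076.
  z_2 = (-0.42 - 0.346987) / (0.028) = -27.3924,   |z_2| = 27.3924.
Moduli of all roots: 2.6076, 27.3924.
All moduli strictly greater than 1? Yes.
Verdict: Invertible.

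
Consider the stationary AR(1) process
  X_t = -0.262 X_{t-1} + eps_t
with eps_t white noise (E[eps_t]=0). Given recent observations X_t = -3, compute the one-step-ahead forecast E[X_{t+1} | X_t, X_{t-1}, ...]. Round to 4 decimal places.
E[X_{t+1} \mid \mathcal F_t] = 0.7860

For an AR(p) model X_t = c + sum_i phi_i X_{t-i} + eps_t, the
one-step-ahead conditional mean is
  E[X_{t+1} | X_t, ...] = c + sum_i phi_i X_{t+1-i}.
Substitute known values:
  E[X_{t+1} | ...] = (-0.262) * (-3)
                   = 0.7860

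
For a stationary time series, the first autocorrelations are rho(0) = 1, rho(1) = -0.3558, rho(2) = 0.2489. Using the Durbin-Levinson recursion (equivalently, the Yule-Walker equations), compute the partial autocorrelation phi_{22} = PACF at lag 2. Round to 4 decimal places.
\phi_{22} = 0.1400

The PACF at lag k is phi_{kk}, the last component of the solution
to the Yule-Walker system G_k phi = r_k where
  (G_k)_{ij} = rho(|i - j|), (r_k)_i = rho(i), i,j = 1..k.
Equivalently, Durbin-Levinson gives phi_{kk} iteratively:
  phi_{11} = rho(1)
  phi_{kk} = [rho(k) - sum_{j=1..k-1} phi_{k-1,j} rho(k-j)]
            / [1 - sum_{j=1..k-1} phi_{k-1,j} rho(j)],
  phi_{k,j} = phi_{k-1,j} - phi_{kk} phi_{k-1,k-j},  j = 1..k-1.
Step k = 1:
  phi_11 = rho(1) = -0.3558.
Step k = 2:
  phi_22 = [rho(2) - phi_11 rho(1)] / [1 - phi_11 rho(1)] = [0.2489 - (-0.3558)(-0.3558)] / [1 - (-0.3558)(-0.3558)]
         = 0.12230636 / 0.87340636 = 0.14.
Therefore phi_{22} = 0.1400.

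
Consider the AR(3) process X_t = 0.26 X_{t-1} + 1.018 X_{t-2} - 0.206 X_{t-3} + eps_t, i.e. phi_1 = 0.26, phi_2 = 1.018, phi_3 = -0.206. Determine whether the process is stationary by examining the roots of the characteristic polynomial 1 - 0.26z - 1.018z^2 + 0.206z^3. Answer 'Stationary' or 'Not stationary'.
\text{Not stationary}

The AR(p) characteristic polynomial is P(z) = 1 - 0.26z - 1.018z^2 + 0.206z^3.
Stationarity requires all roots to lie outside the unit circle, i.e. |z| > 1 for every root.
Degree 3: look for a simple real root z0 first, then factor out (1 - z/z0) and solve the remaining quadratic.
Testing z0 = 5: P(5) = 1 + (-0.26)(5) + (-1.018)(5)^2 + (0.206)(5)^3
  = 1 + (-1.3) + (-25.45) + (25.75) = 0.  So z_0 = 5 is a root, |z_0| = 5.
Divide out the factor (1 - 0.2 z) = (1 - z/z0) (since 1/z0 = 0.2):
  P(z) = (1 - 0.2 z)(1 + (-0.06) z + (-1.03) z^2)
  [check: z-coef -0.06 - (0.2) = -0.26; z^2-coef -1.03 - (0.2)(-0.06) = -1.018; z^3-coef -(0.2)(-1.03) = 0.206.]
Remaining roots from the quadratic factor 1 + (-0.06) z + (-1.03) z^2:
  Set 1 + (-0.06) z + (-1.03) z^2 = 0, i.e. a z^2 + b z + c = 0 with a = -1.03, b = -0.06, c = 1.
  Discriminant D = b^2 - 4ac = (-0.06)^2 - 4*(-1.03)*1 = 0.0036 - (-4.12) = 4.1236.
  D >= 0, so the roots are real: z = (-b +/- sqrt(D)) / (2a) = (0.06 +/- 2.030665) / (-2.06).
    z_1 = (0.06 + 2.030665) / (-2.06) = -1.0149,   |z_1| = 1.0149.
    z_2 = (0.06 - 2.030665) / (-2.06) = 0.9566,   |z_2| = 0.9566.
Moduli of all roots: 5.0000, 1.0149, 0.9566.
All moduli strictly greater than 1? No.
Verdict: Not stationary.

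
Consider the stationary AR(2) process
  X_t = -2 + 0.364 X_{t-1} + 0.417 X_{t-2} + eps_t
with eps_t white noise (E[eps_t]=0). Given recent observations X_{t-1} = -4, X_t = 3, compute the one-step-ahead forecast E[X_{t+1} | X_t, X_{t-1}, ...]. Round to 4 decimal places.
E[X_{t+1} \mid \mathcal F_t] = -2.5760

For an AR(p) model X_t = c + sum_i phi_i X_{t-i} + eps_t, the
one-step-ahead conditional mean is
  E[X_{t+1} | X_t, ...] = c + sum_i phi_i X_{t+1-i}.
Substitute known values:
  E[X_{t+1} | ...] = -2 + (0.364) * (3) + (0.417) * (-4)
                   = -2.5760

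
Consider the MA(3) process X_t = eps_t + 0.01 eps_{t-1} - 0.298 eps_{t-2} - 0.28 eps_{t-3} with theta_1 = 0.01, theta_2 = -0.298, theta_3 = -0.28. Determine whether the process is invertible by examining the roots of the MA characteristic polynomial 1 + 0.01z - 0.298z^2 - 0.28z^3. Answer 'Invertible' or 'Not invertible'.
\text{Invertible}

The MA(q) characteristic polynomial is P(z) = 1 + 0.01z - 0.298z^2 - 0.28z^3.
Invertibility requires all roots to lie outside the unit circle, i.e. |z| > 1 for every root.
Degree 3: look for a simple real root z0 first, then factor out (1 - z/z0) and solve the remaining quadratic.
Testing z0 = 1.25: P(1.25) = 1 + (0.01)(1.25) + (-0.298)(1.25)^2 + (-0.28)(1.25)^3
  = 1 + (0.0125) + (-0.465625) + (-0.546875) = 0.  So z_0 = 1.25 is a root, |z_0| = 1.25.
Divide out the factor (1 - 0.8 z) = (1 - z/z0) (since 1/z0 = 0.8):
  P(z) = (1 - 0.8 z)(1 + (0.81) z + (0.35) z^2)
  [check: z-coef 0.81 - (0.8) = 0.01; z^2-coef 0.35 - (0.8)(0.81) = -0.298; z^3-coef -(0.8)(0.35) = -0.28.]
Remaining roots from the quadratic factor 1 + (0.81) z + (0.35) z^2:
  Set 1 + (0.81) z + (0.35) z^2 = 0, i.e. a z^2 + b z + c = 0 with a = 0.35, b = 0.81, c = 1.
  Discriminant D = b^2 - 4ac = (0.81)^2 - 4*(0.35)*1 = 0.6561 - (1.4) = -0.7439.
  D < 0, so the roots are the complex-conjugate pair z = (-b +/- i sqrt(-D)) / (2a) = -1.1571 +/- 1.2321i.
  For a conjugate pair |z|^2 = z * conj(z) = (product of roots) = c/a = 1/(0.35) = 2.857143, so |z| = sqrt(2.857143) = 1.6903 for both roots.
Moduli of all roots: 1.2500, 1.6903, 1.6903.
All moduli strictly greater than 1? Yes.
Verdict: Invertible.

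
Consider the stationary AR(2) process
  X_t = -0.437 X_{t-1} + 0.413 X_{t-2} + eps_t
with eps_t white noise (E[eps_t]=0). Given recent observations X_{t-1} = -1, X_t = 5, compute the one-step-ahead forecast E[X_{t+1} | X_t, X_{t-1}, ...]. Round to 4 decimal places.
E[X_{t+1} \mid \mathcal F_t] = -2.5980

For an AR(p) model X_t = c + sum_i phi_i X_{t-i} + eps_t, the
one-step-ahead conditional mean is
  E[X_{t+1} | X_t, ...] = c + sum_i phi_i X_{t+1-i}.
Substitute known values:
  E[X_{t+1} | ...] = (-0.437) * (5) + (0.413) * (-1)
                   = -2.5980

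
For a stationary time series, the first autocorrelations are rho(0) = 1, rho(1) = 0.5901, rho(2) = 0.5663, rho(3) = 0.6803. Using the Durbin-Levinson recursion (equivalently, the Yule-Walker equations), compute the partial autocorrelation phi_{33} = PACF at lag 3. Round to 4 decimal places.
\phi_{33} = 0.4501

The PACF at lag k is phi_{kk}, the last component of the solution
to the Yule-Walker system G_k phi = r_k where
  (G_k)_{ij} = rho(|i - j|), (r_k)_i = rho(i), i,j = 1..k.
Equivalently, Durbin-Levinson gives phi_{kk} iteratively:
  phi_{11} = rho(1)
  phi_{kk} = [rho(k) - sum_{j=1..k-1} phi_{k-1,j} rho(k-j)]
            / [1 - sum_{j=1..k-1} phi_{k-1,j} rho(j)],
  phi_{k,j} = phi_{k-1,j} - phi_{kk} phi_{k-1,k-j},  j = 1..k-1.
Step k = 1:
  phi_11 = rho(1) = 0.5901.
Step k = 2:
  phi_22 = [rho(2) - phi_11 rho(1)] / [1 - phi_11 rho(1)] = [0.5663 - (0.5901)(0.5901)] / [1 - (0.5901)(0.5901)]
         = 0.21808199 / 0.65178199 = 0.334593.
  Update: phi_21 = phi_11 - phi_22 phi_11 = 0.5901 - (0.334593)(0.5901) = 0.392656.
Step k = 3:
  phi_33 = [rho(3) - phi_21 rho(2) - phi_22 rho(1)] / [1 - phi_21 rho(1) - phi_22 rho(2)]
    numerator   = 0.6803 - (0.392656)(0.5663) - (0.334593)(0.5901) = 0.26049508
    denominator = 1 - (0.392656)(0.5901) - (0.334593)(0.5663) = 0.57881318
  phi_33 = 0.26049508 / 0.57881318 = 0.4501.
Therefore phi_{33} = 0.4501.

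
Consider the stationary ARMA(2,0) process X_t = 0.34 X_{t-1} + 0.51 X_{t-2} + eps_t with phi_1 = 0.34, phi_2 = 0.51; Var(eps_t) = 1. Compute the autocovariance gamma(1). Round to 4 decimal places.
\gamma(1) = 1.8086

Multiply the model equation by X_{t-k} and take expectations. With theta_0 = psi_0 = 1 and psi_j the MA(infinity) weights, this gives
  gamma(k) - sum_i phi_i gamma(k-i) = c_k,
  c_k = sigma^2 * sum_{j=k..q} theta_j psi_{j-k}   (c_k = 0 for k > q),
using gamma(-m) = gamma(m).
Pure AR (q = 0): c_0 = sigma^2 = 1, c_k = 0 for k >= 1.
Equations for k = 0, 1, 2 (AR order 2, c_2 = 0):
  (E0) gamma(0) = phi_1 gamma(1) + phi_2 gamma(2) + c_0
  (E1) gamma(1) = phi_1 gamma(0) + phi_2 gamma(1) + c_1
  (E2) gamma(2) = phi_1 gamma(1) + phi_2 gamma(0)
From (E1): gamma(1) = A gamma(0) + B with
  A = phi_1 / (1 - phi_2) = 0.34 / 0.49 = 0.693878,   B = c_1 / (1 - phi_2) = 0 / 0.49 = 0.
Insert (E2) into (E0): gamma(0) (1 - phi_2^2) = phi_1 (1 + phi_2) gamma(1) + c_0.
  phi_1 (1 + phi_2) = (0.34)(1.51) = 0.5134,   1 - phi_2^2 = 0.7399.
Replace gamma(1) by A gamma(0) + B and collect gamma(0):
  gamma(0) [0.7399 - (0.5134)(0.693878)] = c_0 = 1
  gamma(0) * 0.383663 = 1
  gamma(0) = 1 / 0.383663 = 2.606452.
  gamma(1) = A gamma(0) = (0.693878)(2.606452) = 1.808559.
Therefore gamma(1) = 1.8086 (to 4 decimal places).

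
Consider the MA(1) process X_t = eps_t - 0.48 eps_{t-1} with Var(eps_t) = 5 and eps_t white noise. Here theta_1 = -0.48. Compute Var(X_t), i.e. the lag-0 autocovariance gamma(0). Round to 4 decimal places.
\gamma(0) = 6.1520

For an MA(q) process X_t = eps_t + sum_i theta_i eps_{t-i} with
Var(eps_t) = sigma^2, the variance is
  gamma(0) = sigma^2 * (1 + sum_i theta_i^2).
  sum_i theta_i^2 = (-0.48)^2 = 0.2304.
  gamma(0) = 5 * (1 + 0.2304) = 5 * 1.2304 = 6.152, which rounds to 6.1520.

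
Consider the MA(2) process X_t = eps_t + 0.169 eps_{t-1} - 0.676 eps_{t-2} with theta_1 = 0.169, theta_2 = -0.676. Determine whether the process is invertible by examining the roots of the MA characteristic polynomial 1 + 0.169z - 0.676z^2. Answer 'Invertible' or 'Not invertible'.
\text{Invertible}

The MA(q) characteristic polynomial is P(z) = 1 + 0.169z - 0.676z^2.
Invertibility requires all roots to lie outside the unit circle, i.e. |z| > 1 for every root.
Set 1 + (0.169) z + (-0.676) z^2 = 0, i.e. a z^2 + b z + c = 0 with a = -0.676, b = 0.169, c = 1.
Discriminant D = b^2 - 4ac = (0.169)^2 - 4*(-0.676)*1 = 0.028561 - (-2.704) = 2.732561.
D >= 0, so the roots are real: z = (-b +/- sqrt(D)) / (2a) = (-0.169 +/- 1.653046) / (-1.352).
  z_1 = (-0.169 + 1.653046) / (-1.352) = -1.0977,   |z_1| = 1.0977.
  z_2 = (-0.169 - 1.653046) / (-1.352) = 1.3477,   |z_2| = 1.3477.
Moduli of all roots: 1.0977, 1.3477.
All moduli strictly greater than 1? Yes.
Verdict: Invertible.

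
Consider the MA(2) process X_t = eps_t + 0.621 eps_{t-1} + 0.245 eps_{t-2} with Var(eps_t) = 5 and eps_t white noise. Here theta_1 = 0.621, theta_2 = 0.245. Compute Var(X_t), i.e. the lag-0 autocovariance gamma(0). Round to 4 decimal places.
\gamma(0) = 7.2283

For an MA(q) process X_t = eps_t + sum_i theta_i eps_{t-i} with
Var(eps_t) = sigma^2, the variance is
  gamma(0) = sigma^2 * (1 + sum_i theta_i^2).
  sum_i theta_i^2 = (0.621)^2 + (0.245)^2 = 0.385641 + 0.060025 = 0.445666.
  gamma(0) = 5 * (1 + 0.445666) = 5 * 1.445666 = 7.22833, which rounds to 7.2283.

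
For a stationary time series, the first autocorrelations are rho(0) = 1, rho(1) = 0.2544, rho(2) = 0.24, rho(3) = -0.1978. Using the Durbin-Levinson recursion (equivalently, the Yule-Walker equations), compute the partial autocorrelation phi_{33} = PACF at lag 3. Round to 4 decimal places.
\phi_{33} = -0.3270

The PACF at lag k is phi_{kk}, the last component of the solution
to the Yule-Walker system G_k phi = r_k where
  (G_k)_{ij} = rho(|i - j|), (r_k)_i = rho(i), i,j = 1..k.
Equivalently, Durbin-Levinson gives phi_{kk} iteratively:
  phi_{11} = rho(1)
  phi_{kk} = [rho(k) - sum_{j=1..k-1} phi_{k-1,j} rho(k-j)]
            / [1 - sum_{j=1..k-1} phi_{k-1,j} rho(j)],
  phi_{k,j} = phi_{k-1,j} - phi_{kk} phi_{k-1,k-j},  j = 1..k-1.
Step k = 1:
  phi_11 = rho(1) = 0.2544.
Step k = 2:
  phi_22 = [rho(2) - phi_11 rho(1)] / [1 - phi_11 rho(1)] = [0.24 - (0.2544)(0.2544)] / [1 - (0.2544)(0.2544)]
         = 0.17528064 / 0.93528064 = 0.18741.
  Update: phi_21 = phi_11 - phi_22 phi_11 = 0.2544 - (0.18741)(0.2544) = 0.206723.
Step k = 3:
  phi_33 = [rho(3) - phi_21 rho(2) - phi_22 rho(1)] / [1 - phi_21 rho(1) - phi_22 rho(2)]
    numerator   = -0.1978 - (0.206723)(0.24) - (0.18741)(0.2544) = -0.29509054
    denominator = 1 - (0.206723)(0.2544) - (0.18741)(0.24) = 0.90243135
  phi_33 = -0.29509054 / 0.90243135 = -0.327.
Therefore phi_{33} = -0.3270.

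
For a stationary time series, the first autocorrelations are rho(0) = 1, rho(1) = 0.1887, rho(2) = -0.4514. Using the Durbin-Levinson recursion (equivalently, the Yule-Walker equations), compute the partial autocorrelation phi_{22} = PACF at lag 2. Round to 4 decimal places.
\phi_{22} = -0.5050

The PACF at lag k is phi_{kk}, the last component of the solution
to the Yule-Walker system G_k phi = r_k where
  (G_k)_{ij} = rho(|i - j|), (r_k)_i = rho(i), i,j = 1..k.
Equivalently, Durbin-Levinson gives phi_{kk} iteratively:
  phi_{11} = rho(1)
  phi_{kk} = [rho(k) - sum_{j=1..k-1} phi_{k-1,j} rho(k-j)]
            / [1 - sum_{j=1..k-1} phi_{k-1,j} rho(j)],
  phi_{k,j} = phi_{k-1,j} - phi_{kk} phi_{k-1,k-j},  j = 1..k-1.
Step k = 1:
  phi_11 = rho(1) = 0.1887.
Step k = 2:
  phi_22 = [rho(2) - phi_11 rho(1)] / [1 - phi_11 rho(1)] = [-0.4514 - (0.1887)(0.1887)] / [1 - (0.1887)(0.1887)]
         = -0.48700769 / 0.96439231 = -0.505.
Therefore phi_{22} = -0.5050.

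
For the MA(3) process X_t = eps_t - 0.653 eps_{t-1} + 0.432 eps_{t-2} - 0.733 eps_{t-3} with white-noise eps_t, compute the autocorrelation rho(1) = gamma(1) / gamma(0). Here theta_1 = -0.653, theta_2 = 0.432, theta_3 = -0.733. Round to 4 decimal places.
\rho(1) = -0.5821

For an MA(q) process with theta_0 = 1, the autocovariance is
  gamma(k) = sigma^2 * sum_{i=0..q-k} theta_i * theta_{i+k},
and rho(k) = gamma(k) / gamma(0). Sigma^2 cancels.
  numerator   = (1)*(-0.653) + (-0.653)*(0.432) + (0.432)*(-0.733) = -1.251752.
  denominator = (1)^2 + (-0.653)^2 + (0.432)^2 + (-0.733)^2 = 2.150322.
  rho(1) = -1.251752 / 2.150322 = -0.5821.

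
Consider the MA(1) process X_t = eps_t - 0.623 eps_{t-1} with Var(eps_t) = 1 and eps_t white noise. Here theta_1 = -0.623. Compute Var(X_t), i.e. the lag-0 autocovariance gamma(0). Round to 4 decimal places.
\gamma(0) = 1.3881

For an MA(q) process X_t = eps_t + sum_i theta_i eps_{t-i} with
Var(eps_t) = sigma^2, the variance is
  gamma(0) = sigma^2 * (1 + sum_i theta_i^2).
  sum_i theta_i^2 = (-0.623)^2 = 0.388129.
  gamma(0) = 1 * (1 + 0.388129) = 1 * 1.388129 = 1.388129, which rounds to 1.3881.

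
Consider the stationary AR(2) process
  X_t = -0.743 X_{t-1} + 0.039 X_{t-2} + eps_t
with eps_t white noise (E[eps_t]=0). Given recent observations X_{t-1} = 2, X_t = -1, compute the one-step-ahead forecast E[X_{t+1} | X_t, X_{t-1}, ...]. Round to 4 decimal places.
E[X_{t+1} \mid \mathcal F_t] = 0.8210

For an AR(p) model X_t = c + sum_i phi_i X_{t-i} + eps_t, the
one-step-ahead conditional mean is
  E[X_{t+1} | X_t, ...] = c + sum_i phi_i X_{t+1-i}.
Substitute known values:
  E[X_{t+1} | ...] = (-0.743) * (-1) + (0.039) * (2)
                   = 0.8210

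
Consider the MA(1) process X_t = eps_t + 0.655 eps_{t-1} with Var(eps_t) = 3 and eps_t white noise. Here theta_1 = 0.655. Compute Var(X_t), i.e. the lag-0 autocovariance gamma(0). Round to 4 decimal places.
\gamma(0) = 4.2871

For an MA(q) process X_t = eps_t + sum_i theta_i eps_{t-i} with
Var(eps_t) = sigma^2, the variance is
  gamma(0) = sigma^2 * (1 + sum_i theta_i^2).
  sum_i theta_i^2 = (0.655)^2 = 0.429025.
  gamma(0) = 3 * (1 + 0.429025) = 3 * 1.429025 = 4.287075, which rounds to 4.2871.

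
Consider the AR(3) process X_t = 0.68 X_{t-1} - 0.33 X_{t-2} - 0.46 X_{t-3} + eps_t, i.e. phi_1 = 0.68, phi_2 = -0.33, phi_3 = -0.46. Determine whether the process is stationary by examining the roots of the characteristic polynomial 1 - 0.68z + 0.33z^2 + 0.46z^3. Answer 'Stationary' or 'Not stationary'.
\text{Stationary}

The AR(p) characteristic polynomial is P(z) = 1 - 0.68z + 0.33z^2 + 0.46z^3.
Stationarity requires all roots to lie outside the unit circle, i.e. |z| > 1 for every root.
Degree 3: look for a simple real root z0 first, then factor out (1 - z/z0) and solve the remaining quadratic.
Testing z0 = -2: P(-2) = 1 + (-0.68)(-2) + (0.33)(-2)^2 + (0.46)(-2)^3
  = 1 + (1.36) + (1.32) + (-3.68) = 0.  So z_0 = -2 is a root, |z_0| = 2.
Divide out the factor (1 + 0.5 z) = (1 - z/z0) (since 1/z0 = -0.5):
  P(z) = (1 + 0.5 z)(1 + (-1.18) z + (0.92) z^2)
  [check: z-coef -1.18 - (-0.5) = -0.68; z^2-coef 0.92 - (-0.5)(-1.18) = 0.33; z^3-coef -(-0.5)(0.92) = 0.46.]
Remaining roots from the quadratic factor 1 + (-1.18) z + (0.92) z^2:
  Set 1 + (-1.18) z + (0.92) z^2 = 0, i.e. a z^2 + b z + c = 0 with a = 0.92, b = -1.18, c = 1.
  Discriminant D = b^2 - 4ac = (-1.18)^2 - 4*(0.92)*1 = 1.3924 - (3.68) = -2.2876.
  D < 0, so the roots are the complex-conjugate pair z = (-b +/- i sqrt(-D)) / (2a) = 0.6413 +/- 0.822i.
  For a conjugate pair |z|^2 = z * conj(z) = (product of roots) = c/a = 1/(0.92) = 1.086957, so |z| = sqrt(1.086957) = 1.0426 for both roots.
Moduli of all roots: 2.0000, 1.0426, 1.0426.
All moduli strictly greater than 1? Yes.
Verdict: Stationary.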